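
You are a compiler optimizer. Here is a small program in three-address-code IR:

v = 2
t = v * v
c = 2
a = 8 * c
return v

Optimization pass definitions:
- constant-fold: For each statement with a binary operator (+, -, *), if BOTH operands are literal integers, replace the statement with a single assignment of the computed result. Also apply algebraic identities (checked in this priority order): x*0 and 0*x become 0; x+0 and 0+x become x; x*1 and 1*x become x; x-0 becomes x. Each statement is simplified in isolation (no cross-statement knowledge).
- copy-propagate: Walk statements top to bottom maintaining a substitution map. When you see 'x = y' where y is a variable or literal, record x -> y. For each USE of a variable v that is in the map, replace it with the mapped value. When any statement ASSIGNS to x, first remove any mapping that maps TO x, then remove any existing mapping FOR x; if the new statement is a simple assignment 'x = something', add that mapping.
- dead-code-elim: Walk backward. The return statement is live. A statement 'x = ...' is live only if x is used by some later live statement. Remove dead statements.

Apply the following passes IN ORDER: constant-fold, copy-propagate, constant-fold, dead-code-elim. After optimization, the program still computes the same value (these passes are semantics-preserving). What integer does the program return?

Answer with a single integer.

Answer: 2

Derivation:
Initial IR:
  v = 2
  t = v * v
  c = 2
  a = 8 * c
  return v
After constant-fold (5 stmts):
  v = 2
  t = v * v
  c = 2
  a = 8 * c
  return v
After copy-propagate (5 stmts):
  v = 2
  t = 2 * 2
  c = 2
  a = 8 * 2
  return 2
After constant-fold (5 stmts):
  v = 2
  t = 4
  c = 2
  a = 16
  return 2
After dead-code-elim (1 stmts):
  return 2
Evaluate:
  v = 2  =>  v = 2
  t = v * v  =>  t = 4
  c = 2  =>  c = 2
  a = 8 * c  =>  a = 16
  return v = 2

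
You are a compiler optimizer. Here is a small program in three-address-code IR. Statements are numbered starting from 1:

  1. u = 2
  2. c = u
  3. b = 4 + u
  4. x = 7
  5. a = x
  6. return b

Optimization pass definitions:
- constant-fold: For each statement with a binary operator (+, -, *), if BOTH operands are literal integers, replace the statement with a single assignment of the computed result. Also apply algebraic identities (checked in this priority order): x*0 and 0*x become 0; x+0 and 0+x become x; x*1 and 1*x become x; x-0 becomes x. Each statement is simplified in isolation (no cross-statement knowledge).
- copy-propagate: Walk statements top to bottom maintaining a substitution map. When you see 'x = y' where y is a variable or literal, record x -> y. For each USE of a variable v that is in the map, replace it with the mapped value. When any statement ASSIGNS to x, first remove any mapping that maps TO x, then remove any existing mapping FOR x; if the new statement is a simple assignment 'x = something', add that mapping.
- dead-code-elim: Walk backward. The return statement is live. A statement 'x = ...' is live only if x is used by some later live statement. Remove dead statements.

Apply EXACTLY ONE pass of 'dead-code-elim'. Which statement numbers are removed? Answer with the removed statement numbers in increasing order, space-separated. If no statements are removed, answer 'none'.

Backward liveness scan:
Stmt 1 'u = 2': KEEP (u is live); live-in = []
Stmt 2 'c = u': DEAD (c not in live set ['u'])
Stmt 3 'b = 4 + u': KEEP (b is live); live-in = ['u']
Stmt 4 'x = 7': DEAD (x not in live set ['b'])
Stmt 5 'a = x': DEAD (a not in live set ['b'])
Stmt 6 'return b': KEEP (return); live-in = ['b']
Removed statement numbers: [2, 4, 5]
Surviving IR:
  u = 2
  b = 4 + u
  return b

Answer: 2 4 5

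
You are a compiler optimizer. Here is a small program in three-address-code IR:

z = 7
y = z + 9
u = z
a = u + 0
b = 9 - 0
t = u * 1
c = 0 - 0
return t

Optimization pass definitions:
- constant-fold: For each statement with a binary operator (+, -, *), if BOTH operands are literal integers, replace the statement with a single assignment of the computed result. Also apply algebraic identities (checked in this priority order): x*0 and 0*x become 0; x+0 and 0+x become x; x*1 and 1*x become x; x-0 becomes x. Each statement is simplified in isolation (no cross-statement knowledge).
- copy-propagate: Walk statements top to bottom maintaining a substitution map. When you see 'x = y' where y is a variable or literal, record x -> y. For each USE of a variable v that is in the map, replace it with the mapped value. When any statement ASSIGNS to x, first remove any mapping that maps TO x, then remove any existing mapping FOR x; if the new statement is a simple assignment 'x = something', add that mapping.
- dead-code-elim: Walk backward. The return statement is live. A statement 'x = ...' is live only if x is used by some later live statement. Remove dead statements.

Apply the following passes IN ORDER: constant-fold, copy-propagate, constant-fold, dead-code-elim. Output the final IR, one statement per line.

Initial IR:
  z = 7
  y = z + 9
  u = z
  a = u + 0
  b = 9 - 0
  t = u * 1
  c = 0 - 0
  return t
After constant-fold (8 stmts):
  z = 7
  y = z + 9
  u = z
  a = u
  b = 9
  t = u
  c = 0
  return t
After copy-propagate (8 stmts):
  z = 7
  y = 7 + 9
  u = 7
  a = 7
  b = 9
  t = 7
  c = 0
  return 7
After constant-fold (8 stmts):
  z = 7
  y = 16
  u = 7
  a = 7
  b = 9
  t = 7
  c = 0
  return 7
After dead-code-elim (1 stmts):
  return 7

Answer: return 7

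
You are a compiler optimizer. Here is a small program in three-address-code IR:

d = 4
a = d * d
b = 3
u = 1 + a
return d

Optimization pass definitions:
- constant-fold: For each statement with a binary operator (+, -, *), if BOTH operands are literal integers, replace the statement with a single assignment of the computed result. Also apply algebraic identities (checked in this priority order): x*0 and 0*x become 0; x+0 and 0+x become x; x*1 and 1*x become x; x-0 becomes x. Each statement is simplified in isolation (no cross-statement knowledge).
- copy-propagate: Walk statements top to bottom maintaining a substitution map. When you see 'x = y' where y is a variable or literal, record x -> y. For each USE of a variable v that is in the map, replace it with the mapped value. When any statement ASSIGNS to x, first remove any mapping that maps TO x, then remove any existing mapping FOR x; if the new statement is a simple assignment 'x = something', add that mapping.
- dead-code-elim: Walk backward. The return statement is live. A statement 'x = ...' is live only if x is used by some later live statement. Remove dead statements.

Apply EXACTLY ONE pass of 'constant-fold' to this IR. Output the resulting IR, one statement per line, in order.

Applying constant-fold statement-by-statement:
  [1] d = 4  (unchanged)
  [2] a = d * d  (unchanged)
  [3] b = 3  (unchanged)
  [4] u = 1 + a  (unchanged)
  [5] return d  (unchanged)
Result (5 stmts):
  d = 4
  a = d * d
  b = 3
  u = 1 + a
  return d

Answer: d = 4
a = d * d
b = 3
u = 1 + a
return d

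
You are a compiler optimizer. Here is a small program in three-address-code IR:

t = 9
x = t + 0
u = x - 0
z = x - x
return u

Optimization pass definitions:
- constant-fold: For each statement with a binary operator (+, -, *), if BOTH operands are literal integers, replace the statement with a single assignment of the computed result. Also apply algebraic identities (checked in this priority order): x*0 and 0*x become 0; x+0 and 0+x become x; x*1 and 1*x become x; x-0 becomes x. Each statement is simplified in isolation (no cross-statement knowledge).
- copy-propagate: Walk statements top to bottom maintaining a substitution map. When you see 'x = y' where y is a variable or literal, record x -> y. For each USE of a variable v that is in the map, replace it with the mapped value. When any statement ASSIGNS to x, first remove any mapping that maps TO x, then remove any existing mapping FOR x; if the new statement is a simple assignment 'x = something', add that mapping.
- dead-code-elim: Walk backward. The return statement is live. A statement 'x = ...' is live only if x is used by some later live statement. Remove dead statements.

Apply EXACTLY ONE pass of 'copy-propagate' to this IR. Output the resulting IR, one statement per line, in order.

Applying copy-propagate statement-by-statement:
  [1] t = 9  (unchanged)
  [2] x = t + 0  -> x = 9 + 0
  [3] u = x - 0  (unchanged)
  [4] z = x - x  (unchanged)
  [5] return u  (unchanged)
Result (5 stmts):
  t = 9
  x = 9 + 0
  u = x - 0
  z = x - x
  return u

Answer: t = 9
x = 9 + 0
u = x - 0
z = x - x
return u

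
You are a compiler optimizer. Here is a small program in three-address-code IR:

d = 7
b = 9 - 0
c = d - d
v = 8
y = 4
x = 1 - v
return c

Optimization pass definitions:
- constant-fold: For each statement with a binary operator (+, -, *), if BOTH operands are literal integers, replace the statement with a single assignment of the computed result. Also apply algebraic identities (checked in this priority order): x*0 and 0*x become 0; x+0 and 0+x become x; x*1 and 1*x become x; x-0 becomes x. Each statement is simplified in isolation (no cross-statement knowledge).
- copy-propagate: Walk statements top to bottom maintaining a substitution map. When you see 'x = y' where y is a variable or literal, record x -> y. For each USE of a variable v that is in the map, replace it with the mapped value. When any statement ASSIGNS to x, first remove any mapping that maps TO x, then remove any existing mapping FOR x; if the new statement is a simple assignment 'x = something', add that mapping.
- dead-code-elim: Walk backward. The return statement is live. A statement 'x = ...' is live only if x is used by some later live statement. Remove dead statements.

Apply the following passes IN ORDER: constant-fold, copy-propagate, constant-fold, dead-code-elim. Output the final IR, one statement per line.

Initial IR:
  d = 7
  b = 9 - 0
  c = d - d
  v = 8
  y = 4
  x = 1 - v
  return c
After constant-fold (7 stmts):
  d = 7
  b = 9
  c = d - d
  v = 8
  y = 4
  x = 1 - v
  return c
After copy-propagate (7 stmts):
  d = 7
  b = 9
  c = 7 - 7
  v = 8
  y = 4
  x = 1 - 8
  return c
After constant-fold (7 stmts):
  d = 7
  b = 9
  c = 0
  v = 8
  y = 4
  x = -7
  return c
After dead-code-elim (2 stmts):
  c = 0
  return c

Answer: c = 0
return c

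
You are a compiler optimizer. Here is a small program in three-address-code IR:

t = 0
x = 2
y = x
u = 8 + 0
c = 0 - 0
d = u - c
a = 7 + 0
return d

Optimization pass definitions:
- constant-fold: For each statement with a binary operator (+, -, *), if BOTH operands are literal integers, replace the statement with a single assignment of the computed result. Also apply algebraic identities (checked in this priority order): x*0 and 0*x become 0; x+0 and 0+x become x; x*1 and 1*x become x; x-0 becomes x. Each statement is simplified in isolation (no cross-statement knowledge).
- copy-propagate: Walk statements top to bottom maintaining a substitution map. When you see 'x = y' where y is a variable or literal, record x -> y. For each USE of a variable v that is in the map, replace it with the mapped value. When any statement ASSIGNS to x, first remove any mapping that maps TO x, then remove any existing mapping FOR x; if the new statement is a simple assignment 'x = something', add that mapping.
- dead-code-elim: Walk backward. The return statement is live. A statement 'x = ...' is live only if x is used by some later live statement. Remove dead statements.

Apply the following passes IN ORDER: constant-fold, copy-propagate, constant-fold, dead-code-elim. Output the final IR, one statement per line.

Answer: d = 8
return d

Derivation:
Initial IR:
  t = 0
  x = 2
  y = x
  u = 8 + 0
  c = 0 - 0
  d = u - c
  a = 7 + 0
  return d
After constant-fold (8 stmts):
  t = 0
  x = 2
  y = x
  u = 8
  c = 0
  d = u - c
  a = 7
  return d
After copy-propagate (8 stmts):
  t = 0
  x = 2
  y = 2
  u = 8
  c = 0
  d = 8 - 0
  a = 7
  return d
After constant-fold (8 stmts):
  t = 0
  x = 2
  y = 2
  u = 8
  c = 0
  d = 8
  a = 7
  return d
After dead-code-elim (2 stmts):
  d = 8
  return d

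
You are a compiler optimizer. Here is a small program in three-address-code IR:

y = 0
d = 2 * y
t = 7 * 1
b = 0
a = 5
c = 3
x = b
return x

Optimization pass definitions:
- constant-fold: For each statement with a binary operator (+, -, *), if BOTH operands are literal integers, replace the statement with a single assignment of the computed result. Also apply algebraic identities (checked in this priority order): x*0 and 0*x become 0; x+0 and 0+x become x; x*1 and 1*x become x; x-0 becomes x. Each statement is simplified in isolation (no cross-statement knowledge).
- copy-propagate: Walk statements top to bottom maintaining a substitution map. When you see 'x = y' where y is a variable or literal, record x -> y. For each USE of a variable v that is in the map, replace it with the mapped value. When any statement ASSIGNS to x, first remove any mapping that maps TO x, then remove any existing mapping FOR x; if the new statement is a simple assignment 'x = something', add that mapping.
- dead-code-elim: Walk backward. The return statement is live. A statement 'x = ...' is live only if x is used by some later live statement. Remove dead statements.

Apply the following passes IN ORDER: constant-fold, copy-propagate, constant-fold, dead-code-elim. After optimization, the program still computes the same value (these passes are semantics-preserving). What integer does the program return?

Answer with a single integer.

Initial IR:
  y = 0
  d = 2 * y
  t = 7 * 1
  b = 0
  a = 5
  c = 3
  x = b
  return x
After constant-fold (8 stmts):
  y = 0
  d = 2 * y
  t = 7
  b = 0
  a = 5
  c = 3
  x = b
  return x
After copy-propagate (8 stmts):
  y = 0
  d = 2 * 0
  t = 7
  b = 0
  a = 5
  c = 3
  x = 0
  return 0
After constant-fold (8 stmts):
  y = 0
  d = 0
  t = 7
  b = 0
  a = 5
  c = 3
  x = 0
  return 0
After dead-code-elim (1 stmts):
  return 0
Evaluate:
  y = 0  =>  y = 0
  d = 2 * y  =>  d = 0
  t = 7 * 1  =>  t = 7
  b = 0  =>  b = 0
  a = 5  =>  a = 5
  c = 3  =>  c = 3
  x = b  =>  x = 0
  return x = 0

Answer: 0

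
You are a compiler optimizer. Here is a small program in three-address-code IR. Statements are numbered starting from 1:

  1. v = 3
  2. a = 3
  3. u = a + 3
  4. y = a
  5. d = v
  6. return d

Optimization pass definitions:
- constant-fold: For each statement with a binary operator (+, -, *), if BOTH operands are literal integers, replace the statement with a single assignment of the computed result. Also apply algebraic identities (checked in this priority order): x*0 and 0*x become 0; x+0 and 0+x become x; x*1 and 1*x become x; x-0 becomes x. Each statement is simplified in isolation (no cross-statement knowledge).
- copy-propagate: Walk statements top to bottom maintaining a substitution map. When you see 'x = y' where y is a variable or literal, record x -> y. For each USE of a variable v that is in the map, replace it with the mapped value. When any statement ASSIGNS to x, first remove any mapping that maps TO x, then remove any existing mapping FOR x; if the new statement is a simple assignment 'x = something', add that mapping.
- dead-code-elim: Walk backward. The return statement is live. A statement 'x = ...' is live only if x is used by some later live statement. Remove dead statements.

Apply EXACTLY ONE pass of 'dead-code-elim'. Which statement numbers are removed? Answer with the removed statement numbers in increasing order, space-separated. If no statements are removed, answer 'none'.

Backward liveness scan:
Stmt 1 'v = 3': KEEP (v is live); live-in = []
Stmt 2 'a = 3': DEAD (a not in live set ['v'])
Stmt 3 'u = a + 3': DEAD (u not in live set ['v'])
Stmt 4 'y = a': DEAD (y not in live set ['v'])
Stmt 5 'd = v': KEEP (d is live); live-in = ['v']
Stmt 6 'return d': KEEP (return); live-in = ['d']
Removed statement numbers: [2, 3, 4]
Surviving IR:
  v = 3
  d = v
  return d

Answer: 2 3 4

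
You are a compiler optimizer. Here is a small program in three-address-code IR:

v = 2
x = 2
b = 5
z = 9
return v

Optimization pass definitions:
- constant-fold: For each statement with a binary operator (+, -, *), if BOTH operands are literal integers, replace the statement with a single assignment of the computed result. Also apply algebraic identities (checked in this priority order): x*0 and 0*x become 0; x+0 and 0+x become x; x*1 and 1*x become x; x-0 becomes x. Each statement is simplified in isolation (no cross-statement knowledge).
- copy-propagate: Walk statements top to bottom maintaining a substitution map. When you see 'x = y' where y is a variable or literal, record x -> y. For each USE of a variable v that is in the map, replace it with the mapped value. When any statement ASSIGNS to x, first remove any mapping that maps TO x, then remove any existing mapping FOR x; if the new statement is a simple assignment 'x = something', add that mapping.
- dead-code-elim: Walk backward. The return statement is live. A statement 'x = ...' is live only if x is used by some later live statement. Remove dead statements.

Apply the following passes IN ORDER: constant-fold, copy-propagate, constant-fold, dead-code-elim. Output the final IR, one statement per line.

Initial IR:
  v = 2
  x = 2
  b = 5
  z = 9
  return v
After constant-fold (5 stmts):
  v = 2
  x = 2
  b = 5
  z = 9
  return v
After copy-propagate (5 stmts):
  v = 2
  x = 2
  b = 5
  z = 9
  return 2
After constant-fold (5 stmts):
  v = 2
  x = 2
  b = 5
  z = 9
  return 2
After dead-code-elim (1 stmts):
  return 2

Answer: return 2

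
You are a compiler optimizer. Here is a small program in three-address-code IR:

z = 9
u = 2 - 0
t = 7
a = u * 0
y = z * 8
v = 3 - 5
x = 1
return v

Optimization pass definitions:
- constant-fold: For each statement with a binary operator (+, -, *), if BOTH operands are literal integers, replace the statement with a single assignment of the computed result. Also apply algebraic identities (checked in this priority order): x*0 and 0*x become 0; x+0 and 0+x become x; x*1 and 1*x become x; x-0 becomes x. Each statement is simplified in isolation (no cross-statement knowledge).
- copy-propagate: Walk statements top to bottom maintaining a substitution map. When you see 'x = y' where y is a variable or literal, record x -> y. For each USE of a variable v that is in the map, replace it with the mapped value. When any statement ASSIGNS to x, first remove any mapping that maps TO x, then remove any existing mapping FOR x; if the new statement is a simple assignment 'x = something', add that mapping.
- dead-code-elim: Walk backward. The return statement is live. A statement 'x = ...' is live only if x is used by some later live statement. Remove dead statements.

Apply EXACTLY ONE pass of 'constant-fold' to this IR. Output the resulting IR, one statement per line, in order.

Answer: z = 9
u = 2
t = 7
a = 0
y = z * 8
v = -2
x = 1
return v

Derivation:
Applying constant-fold statement-by-statement:
  [1] z = 9  (unchanged)
  [2] u = 2 - 0  -> u = 2
  [3] t = 7  (unchanged)
  [4] a = u * 0  -> a = 0
  [5] y = z * 8  (unchanged)
  [6] v = 3 - 5  -> v = -2
  [7] x = 1  (unchanged)
  [8] return v  (unchanged)
Result (8 stmts):
  z = 9
  u = 2
  t = 7
  a = 0
  y = z * 8
  v = -2
  x = 1
  return v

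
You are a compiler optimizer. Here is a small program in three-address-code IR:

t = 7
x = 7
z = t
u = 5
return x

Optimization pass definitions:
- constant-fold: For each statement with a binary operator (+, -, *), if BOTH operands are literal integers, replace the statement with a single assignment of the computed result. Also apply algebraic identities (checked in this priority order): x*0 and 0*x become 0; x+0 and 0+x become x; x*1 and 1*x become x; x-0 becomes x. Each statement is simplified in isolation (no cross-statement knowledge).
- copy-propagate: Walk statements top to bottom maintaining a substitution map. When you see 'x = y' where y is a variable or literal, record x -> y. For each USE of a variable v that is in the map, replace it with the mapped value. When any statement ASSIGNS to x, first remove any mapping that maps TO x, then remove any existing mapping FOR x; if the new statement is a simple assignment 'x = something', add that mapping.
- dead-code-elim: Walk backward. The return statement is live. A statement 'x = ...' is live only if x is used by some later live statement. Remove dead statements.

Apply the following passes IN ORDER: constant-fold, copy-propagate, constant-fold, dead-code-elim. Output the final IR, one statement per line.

Initial IR:
  t = 7
  x = 7
  z = t
  u = 5
  return x
After constant-fold (5 stmts):
  t = 7
  x = 7
  z = t
  u = 5
  return x
After copy-propagate (5 stmts):
  t = 7
  x = 7
  z = 7
  u = 5
  return 7
After constant-fold (5 stmts):
  t = 7
  x = 7
  z = 7
  u = 5
  return 7
After dead-code-elim (1 stmts):
  return 7

Answer: return 7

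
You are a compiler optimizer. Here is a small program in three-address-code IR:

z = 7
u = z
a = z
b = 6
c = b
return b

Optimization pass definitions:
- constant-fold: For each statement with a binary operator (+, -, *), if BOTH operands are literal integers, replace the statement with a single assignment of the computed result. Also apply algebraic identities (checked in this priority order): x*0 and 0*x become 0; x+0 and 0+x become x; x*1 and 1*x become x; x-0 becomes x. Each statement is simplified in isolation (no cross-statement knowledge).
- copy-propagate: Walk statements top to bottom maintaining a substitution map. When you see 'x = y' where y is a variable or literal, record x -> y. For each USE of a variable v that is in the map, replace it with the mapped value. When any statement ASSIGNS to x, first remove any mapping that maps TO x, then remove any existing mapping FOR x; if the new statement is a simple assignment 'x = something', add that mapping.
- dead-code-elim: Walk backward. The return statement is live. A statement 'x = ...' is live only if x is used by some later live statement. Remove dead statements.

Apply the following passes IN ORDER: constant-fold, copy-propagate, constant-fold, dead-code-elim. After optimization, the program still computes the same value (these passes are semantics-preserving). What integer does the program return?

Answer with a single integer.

Answer: 6

Derivation:
Initial IR:
  z = 7
  u = z
  a = z
  b = 6
  c = b
  return b
After constant-fold (6 stmts):
  z = 7
  u = z
  a = z
  b = 6
  c = b
  return b
After copy-propagate (6 stmts):
  z = 7
  u = 7
  a = 7
  b = 6
  c = 6
  return 6
After constant-fold (6 stmts):
  z = 7
  u = 7
  a = 7
  b = 6
  c = 6
  return 6
After dead-code-elim (1 stmts):
  return 6
Evaluate:
  z = 7  =>  z = 7
  u = z  =>  u = 7
  a = z  =>  a = 7
  b = 6  =>  b = 6
  c = b  =>  c = 6
  return b = 6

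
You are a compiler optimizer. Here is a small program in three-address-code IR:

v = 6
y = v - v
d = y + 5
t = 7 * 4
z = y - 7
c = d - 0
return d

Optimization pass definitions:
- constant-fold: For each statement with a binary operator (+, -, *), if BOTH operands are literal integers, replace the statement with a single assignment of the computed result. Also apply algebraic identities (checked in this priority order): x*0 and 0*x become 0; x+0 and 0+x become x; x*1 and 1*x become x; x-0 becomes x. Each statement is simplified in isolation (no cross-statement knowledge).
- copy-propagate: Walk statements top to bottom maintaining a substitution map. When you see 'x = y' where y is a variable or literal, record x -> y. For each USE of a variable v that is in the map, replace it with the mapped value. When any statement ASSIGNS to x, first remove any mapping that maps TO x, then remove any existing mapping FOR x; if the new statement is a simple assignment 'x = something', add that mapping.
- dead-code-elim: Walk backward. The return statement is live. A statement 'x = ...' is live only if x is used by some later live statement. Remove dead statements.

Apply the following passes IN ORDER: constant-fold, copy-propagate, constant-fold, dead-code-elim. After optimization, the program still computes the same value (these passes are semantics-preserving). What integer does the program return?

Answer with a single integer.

Answer: 5

Derivation:
Initial IR:
  v = 6
  y = v - v
  d = y + 5
  t = 7 * 4
  z = y - 7
  c = d - 0
  return d
After constant-fold (7 stmts):
  v = 6
  y = v - v
  d = y + 5
  t = 28
  z = y - 7
  c = d
  return d
After copy-propagate (7 stmts):
  v = 6
  y = 6 - 6
  d = y + 5
  t = 28
  z = y - 7
  c = d
  return d
After constant-fold (7 stmts):
  v = 6
  y = 0
  d = y + 5
  t = 28
  z = y - 7
  c = d
  return d
After dead-code-elim (3 stmts):
  y = 0
  d = y + 5
  return d
Evaluate:
  v = 6  =>  v = 6
  y = v - v  =>  y = 0
  d = y + 5  =>  d = 5
  t = 7 * 4  =>  t = 28
  z = y - 7  =>  z = -7
  c = d - 0  =>  c = 5
  return d = 5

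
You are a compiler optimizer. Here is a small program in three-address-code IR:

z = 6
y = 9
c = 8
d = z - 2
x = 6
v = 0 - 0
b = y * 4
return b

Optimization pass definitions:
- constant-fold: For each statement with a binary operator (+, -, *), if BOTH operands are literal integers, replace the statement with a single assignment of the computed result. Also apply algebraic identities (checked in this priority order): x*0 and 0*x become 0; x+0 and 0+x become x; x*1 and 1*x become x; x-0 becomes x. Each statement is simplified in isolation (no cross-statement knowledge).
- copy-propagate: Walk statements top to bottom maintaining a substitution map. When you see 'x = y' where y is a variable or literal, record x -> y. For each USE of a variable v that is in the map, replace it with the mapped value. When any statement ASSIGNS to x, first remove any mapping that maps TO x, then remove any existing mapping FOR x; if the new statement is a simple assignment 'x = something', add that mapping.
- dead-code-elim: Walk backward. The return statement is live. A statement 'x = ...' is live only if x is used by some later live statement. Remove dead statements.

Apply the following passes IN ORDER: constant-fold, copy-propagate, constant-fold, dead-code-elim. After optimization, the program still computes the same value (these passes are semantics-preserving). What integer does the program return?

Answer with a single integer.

Answer: 36

Derivation:
Initial IR:
  z = 6
  y = 9
  c = 8
  d = z - 2
  x = 6
  v = 0 - 0
  b = y * 4
  return b
After constant-fold (8 stmts):
  z = 6
  y = 9
  c = 8
  d = z - 2
  x = 6
  v = 0
  b = y * 4
  return b
After copy-propagate (8 stmts):
  z = 6
  y = 9
  c = 8
  d = 6 - 2
  x = 6
  v = 0
  b = 9 * 4
  return b
After constant-fold (8 stmts):
  z = 6
  y = 9
  c = 8
  d = 4
  x = 6
  v = 0
  b = 36
  return b
After dead-code-elim (2 stmts):
  b = 36
  return b
Evaluate:
  z = 6  =>  z = 6
  y = 9  =>  y = 9
  c = 8  =>  c = 8
  d = z - 2  =>  d = 4
  x = 6  =>  x = 6
  v = 0 - 0  =>  v = 0
  b = y * 4  =>  b = 36
  return b = 36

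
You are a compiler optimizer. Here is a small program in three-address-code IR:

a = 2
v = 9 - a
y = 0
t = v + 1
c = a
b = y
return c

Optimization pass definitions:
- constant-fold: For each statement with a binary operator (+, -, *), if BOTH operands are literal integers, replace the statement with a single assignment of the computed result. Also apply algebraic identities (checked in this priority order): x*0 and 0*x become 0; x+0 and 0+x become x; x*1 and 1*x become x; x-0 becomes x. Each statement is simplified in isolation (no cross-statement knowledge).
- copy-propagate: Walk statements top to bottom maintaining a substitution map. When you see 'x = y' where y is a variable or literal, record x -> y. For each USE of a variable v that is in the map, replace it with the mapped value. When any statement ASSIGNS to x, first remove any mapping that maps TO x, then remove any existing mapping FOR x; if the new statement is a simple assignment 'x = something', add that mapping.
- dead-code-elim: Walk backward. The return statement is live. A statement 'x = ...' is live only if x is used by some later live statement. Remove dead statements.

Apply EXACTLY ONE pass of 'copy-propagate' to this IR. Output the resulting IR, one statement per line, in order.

Answer: a = 2
v = 9 - 2
y = 0
t = v + 1
c = 2
b = 0
return 2

Derivation:
Applying copy-propagate statement-by-statement:
  [1] a = 2  (unchanged)
  [2] v = 9 - a  -> v = 9 - 2
  [3] y = 0  (unchanged)
  [4] t = v + 1  (unchanged)
  [5] c = a  -> c = 2
  [6] b = y  -> b = 0
  [7] return c  -> return 2
Result (7 stmts):
  a = 2
  v = 9 - 2
  y = 0
  t = v + 1
  c = 2
  b = 0
  return 2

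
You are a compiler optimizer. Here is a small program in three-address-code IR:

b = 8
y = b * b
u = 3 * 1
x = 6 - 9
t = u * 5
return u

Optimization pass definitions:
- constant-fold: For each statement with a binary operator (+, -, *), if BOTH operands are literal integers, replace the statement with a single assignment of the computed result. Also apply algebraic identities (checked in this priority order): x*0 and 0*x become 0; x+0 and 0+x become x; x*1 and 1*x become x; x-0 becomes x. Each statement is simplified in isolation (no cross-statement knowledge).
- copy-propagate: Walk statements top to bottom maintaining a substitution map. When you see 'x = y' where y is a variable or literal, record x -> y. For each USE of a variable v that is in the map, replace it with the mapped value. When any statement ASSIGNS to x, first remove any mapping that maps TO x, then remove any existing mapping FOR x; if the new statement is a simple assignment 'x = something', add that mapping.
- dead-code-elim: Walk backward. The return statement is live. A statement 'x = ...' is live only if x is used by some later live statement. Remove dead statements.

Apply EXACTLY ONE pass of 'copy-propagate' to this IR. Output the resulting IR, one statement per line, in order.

Applying copy-propagate statement-by-statement:
  [1] b = 8  (unchanged)
  [2] y = b * b  -> y = 8 * 8
  [3] u = 3 * 1  (unchanged)
  [4] x = 6 - 9  (unchanged)
  [5] t = u * 5  (unchanged)
  [6] return u  (unchanged)
Result (6 stmts):
  b = 8
  y = 8 * 8
  u = 3 * 1
  x = 6 - 9
  t = u * 5
  return u

Answer: b = 8
y = 8 * 8
u = 3 * 1
x = 6 - 9
t = u * 5
return u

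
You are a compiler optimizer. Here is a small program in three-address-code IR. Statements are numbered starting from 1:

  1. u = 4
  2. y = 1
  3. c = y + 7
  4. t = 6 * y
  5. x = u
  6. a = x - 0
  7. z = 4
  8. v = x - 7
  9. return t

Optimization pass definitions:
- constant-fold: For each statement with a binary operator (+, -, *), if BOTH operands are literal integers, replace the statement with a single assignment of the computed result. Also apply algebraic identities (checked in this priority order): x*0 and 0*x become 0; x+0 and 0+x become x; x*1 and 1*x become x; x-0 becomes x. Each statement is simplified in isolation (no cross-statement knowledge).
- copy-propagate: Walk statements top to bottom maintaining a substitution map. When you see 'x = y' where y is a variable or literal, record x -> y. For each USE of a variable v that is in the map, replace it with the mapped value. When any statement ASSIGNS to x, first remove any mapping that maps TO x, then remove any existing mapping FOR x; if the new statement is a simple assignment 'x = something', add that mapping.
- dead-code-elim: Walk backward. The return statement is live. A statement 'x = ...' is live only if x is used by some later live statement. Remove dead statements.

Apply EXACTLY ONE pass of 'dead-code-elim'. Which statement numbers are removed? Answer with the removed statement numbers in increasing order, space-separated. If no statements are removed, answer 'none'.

Backward liveness scan:
Stmt 1 'u = 4': DEAD (u not in live set [])
Stmt 2 'y = 1': KEEP (y is live); live-in = []
Stmt 3 'c = y + 7': DEAD (c not in live set ['y'])
Stmt 4 't = 6 * y': KEEP (t is live); live-in = ['y']
Stmt 5 'x = u': DEAD (x not in live set ['t'])
Stmt 6 'a = x - 0': DEAD (a not in live set ['t'])
Stmt 7 'z = 4': DEAD (z not in live set ['t'])
Stmt 8 'v = x - 7': DEAD (v not in live set ['t'])
Stmt 9 'return t': KEEP (return); live-in = ['t']
Removed statement numbers: [1, 3, 5, 6, 7, 8]
Surviving IR:
  y = 1
  t = 6 * y
  return t

Answer: 1 3 5 6 7 8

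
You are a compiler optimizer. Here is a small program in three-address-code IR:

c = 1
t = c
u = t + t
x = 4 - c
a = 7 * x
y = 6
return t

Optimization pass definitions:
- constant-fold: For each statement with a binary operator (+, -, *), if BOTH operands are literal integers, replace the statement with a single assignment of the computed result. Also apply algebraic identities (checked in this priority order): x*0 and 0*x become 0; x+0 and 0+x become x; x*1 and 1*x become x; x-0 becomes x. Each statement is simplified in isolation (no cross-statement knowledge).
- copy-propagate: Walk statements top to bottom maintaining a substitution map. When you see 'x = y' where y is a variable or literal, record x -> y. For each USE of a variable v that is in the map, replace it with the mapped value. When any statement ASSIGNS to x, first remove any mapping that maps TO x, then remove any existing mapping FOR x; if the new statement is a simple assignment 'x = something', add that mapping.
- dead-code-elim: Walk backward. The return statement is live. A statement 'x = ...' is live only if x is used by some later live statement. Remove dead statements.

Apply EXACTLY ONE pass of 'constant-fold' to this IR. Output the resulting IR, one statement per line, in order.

Applying constant-fold statement-by-statement:
  [1] c = 1  (unchanged)
  [2] t = c  (unchanged)
  [3] u = t + t  (unchanged)
  [4] x = 4 - c  (unchanged)
  [5] a = 7 * x  (unchanged)
  [6] y = 6  (unchanged)
  [7] return t  (unchanged)
Result (7 stmts):
  c = 1
  t = c
  u = t + t
  x = 4 - c
  a = 7 * x
  y = 6
  return t

Answer: c = 1
t = c
u = t + t
x = 4 - c
a = 7 * x
y = 6
return t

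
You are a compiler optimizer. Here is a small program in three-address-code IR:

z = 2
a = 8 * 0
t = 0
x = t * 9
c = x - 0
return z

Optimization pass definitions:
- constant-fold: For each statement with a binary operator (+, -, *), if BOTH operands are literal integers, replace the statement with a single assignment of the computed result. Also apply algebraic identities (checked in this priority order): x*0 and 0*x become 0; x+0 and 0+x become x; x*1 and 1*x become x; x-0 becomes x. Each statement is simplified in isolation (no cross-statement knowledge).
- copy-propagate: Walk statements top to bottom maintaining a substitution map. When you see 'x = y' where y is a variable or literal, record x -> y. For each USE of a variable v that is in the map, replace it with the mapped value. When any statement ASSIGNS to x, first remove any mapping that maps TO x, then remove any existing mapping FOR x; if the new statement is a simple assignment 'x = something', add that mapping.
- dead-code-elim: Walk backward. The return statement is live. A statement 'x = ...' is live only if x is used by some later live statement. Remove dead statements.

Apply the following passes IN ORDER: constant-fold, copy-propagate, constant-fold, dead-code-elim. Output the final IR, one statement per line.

Answer: return 2

Derivation:
Initial IR:
  z = 2
  a = 8 * 0
  t = 0
  x = t * 9
  c = x - 0
  return z
After constant-fold (6 stmts):
  z = 2
  a = 0
  t = 0
  x = t * 9
  c = x
  return z
After copy-propagate (6 stmts):
  z = 2
  a = 0
  t = 0
  x = 0 * 9
  c = x
  return 2
After constant-fold (6 stmts):
  z = 2
  a = 0
  t = 0
  x = 0
  c = x
  return 2
After dead-code-elim (1 stmts):
  return 2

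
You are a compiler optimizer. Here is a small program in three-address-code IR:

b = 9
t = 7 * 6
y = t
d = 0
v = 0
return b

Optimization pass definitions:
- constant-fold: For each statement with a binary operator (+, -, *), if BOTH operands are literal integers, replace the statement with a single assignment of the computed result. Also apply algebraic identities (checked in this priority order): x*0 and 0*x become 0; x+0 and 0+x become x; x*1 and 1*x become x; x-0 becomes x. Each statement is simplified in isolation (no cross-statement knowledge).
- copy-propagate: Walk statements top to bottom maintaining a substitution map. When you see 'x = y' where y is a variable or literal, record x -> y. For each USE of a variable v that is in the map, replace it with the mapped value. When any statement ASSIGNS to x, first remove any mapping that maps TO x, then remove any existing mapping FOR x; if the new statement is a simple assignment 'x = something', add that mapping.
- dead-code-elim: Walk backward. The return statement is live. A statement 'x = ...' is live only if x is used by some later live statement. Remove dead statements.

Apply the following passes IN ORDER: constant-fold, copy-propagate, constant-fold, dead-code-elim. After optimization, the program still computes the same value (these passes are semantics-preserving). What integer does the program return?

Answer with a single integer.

Initial IR:
  b = 9
  t = 7 * 6
  y = t
  d = 0
  v = 0
  return b
After constant-fold (6 stmts):
  b = 9
  t = 42
  y = t
  d = 0
  v = 0
  return b
After copy-propagate (6 stmts):
  b = 9
  t = 42
  y = 42
  d = 0
  v = 0
  return 9
After constant-fold (6 stmts):
  b = 9
  t = 42
  y = 42
  d = 0
  v = 0
  return 9
After dead-code-elim (1 stmts):
  return 9
Evaluate:
  b = 9  =>  b = 9
  t = 7 * 6  =>  t = 42
  y = t  =>  y = 42
  d = 0  =>  d = 0
  v = 0  =>  v = 0
  return b = 9

Answer: 9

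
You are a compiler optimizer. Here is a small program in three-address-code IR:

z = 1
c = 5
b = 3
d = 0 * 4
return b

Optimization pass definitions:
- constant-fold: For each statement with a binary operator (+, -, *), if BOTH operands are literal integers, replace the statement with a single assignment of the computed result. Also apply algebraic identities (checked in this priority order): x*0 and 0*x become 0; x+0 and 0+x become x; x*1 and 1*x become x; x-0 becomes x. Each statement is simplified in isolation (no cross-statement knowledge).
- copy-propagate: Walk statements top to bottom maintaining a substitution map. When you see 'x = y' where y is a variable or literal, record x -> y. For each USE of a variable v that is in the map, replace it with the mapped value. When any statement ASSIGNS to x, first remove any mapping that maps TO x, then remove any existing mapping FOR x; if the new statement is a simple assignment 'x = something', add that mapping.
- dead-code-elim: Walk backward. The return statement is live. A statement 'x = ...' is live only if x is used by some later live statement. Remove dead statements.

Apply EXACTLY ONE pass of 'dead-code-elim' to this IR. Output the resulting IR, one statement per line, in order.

Answer: b = 3
return b

Derivation:
Applying dead-code-elim statement-by-statement:
  [5] return b  -> KEEP (return); live=['b']
  [4] d = 0 * 4  -> DEAD (d not live)
  [3] b = 3  -> KEEP; live=[]
  [2] c = 5  -> DEAD (c not live)
  [1] z = 1  -> DEAD (z not live)
Result (2 stmts):
  b = 3
  return b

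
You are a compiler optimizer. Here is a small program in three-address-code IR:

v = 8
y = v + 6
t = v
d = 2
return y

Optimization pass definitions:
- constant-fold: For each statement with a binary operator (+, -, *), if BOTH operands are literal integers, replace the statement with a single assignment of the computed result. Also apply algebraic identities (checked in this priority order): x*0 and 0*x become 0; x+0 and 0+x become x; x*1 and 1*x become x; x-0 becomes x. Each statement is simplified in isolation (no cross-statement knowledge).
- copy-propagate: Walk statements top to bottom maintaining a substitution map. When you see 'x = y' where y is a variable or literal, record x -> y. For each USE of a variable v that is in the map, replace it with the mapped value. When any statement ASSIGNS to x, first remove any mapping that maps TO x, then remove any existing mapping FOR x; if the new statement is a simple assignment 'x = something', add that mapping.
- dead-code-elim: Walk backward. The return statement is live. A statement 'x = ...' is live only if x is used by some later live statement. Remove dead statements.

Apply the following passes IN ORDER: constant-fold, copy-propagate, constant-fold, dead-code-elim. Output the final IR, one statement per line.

Initial IR:
  v = 8
  y = v + 6
  t = v
  d = 2
  return y
After constant-fold (5 stmts):
  v = 8
  y = v + 6
  t = v
  d = 2
  return y
After copy-propagate (5 stmts):
  v = 8
  y = 8 + 6
  t = 8
  d = 2
  return y
After constant-fold (5 stmts):
  v = 8
  y = 14
  t = 8
  d = 2
  return y
After dead-code-elim (2 stmts):
  y = 14
  return y

Answer: y = 14
return y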